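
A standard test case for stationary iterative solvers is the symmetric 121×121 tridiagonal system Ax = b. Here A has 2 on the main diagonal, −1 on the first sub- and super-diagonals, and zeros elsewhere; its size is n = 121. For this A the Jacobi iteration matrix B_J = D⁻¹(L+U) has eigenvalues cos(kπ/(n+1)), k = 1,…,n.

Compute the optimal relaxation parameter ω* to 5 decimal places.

ω* = 1.94980

ρ_J = max_k |cos(kπ/122)| = cos(π/122) = 0.99967
√(1−ρ_J²) simplifies to sin(π/122) = 0.025748.
ω* = 2 / (1 + 0.025748) = 2 / 1.025748 ≈ 1.94980.
[ρ_SOR] ω* − 1 = 0.94980.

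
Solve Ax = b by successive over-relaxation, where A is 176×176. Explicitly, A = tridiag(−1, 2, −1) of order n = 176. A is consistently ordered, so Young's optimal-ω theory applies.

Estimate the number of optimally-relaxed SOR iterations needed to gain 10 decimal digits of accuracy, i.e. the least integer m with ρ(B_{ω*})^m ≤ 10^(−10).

m = 649

½·tridiag(1,0,1) at n=176: λ_k = cos(kπ/177); max |λ| at k=1 ⇒ ρ_J = cos(π/177) ≈ 0.9998425.
√(1−ρ_J²) = |sin(π/177)| = 0.0177482
ω* = 2 / (1 + 0.0177482) = 2 / 1.0177482 ≈ 1.9651226.
Hence ρ(B_{ω*}) = 1.9651226 − 1 = 0.9651226.
For 10 digits: m = 10·ln10 / (−ln 0.9651226) = 23.0259/0.0355001 = 648.615; round up → m = 649.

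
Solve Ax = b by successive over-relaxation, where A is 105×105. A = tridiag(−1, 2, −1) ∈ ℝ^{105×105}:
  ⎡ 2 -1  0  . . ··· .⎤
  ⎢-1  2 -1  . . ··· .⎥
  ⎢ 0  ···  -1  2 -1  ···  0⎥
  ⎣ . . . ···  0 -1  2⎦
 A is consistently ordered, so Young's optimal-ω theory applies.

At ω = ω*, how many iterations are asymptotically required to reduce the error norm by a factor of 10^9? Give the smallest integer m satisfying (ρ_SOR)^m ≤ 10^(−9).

m = 350

½·tridiag(1,0,1) at n=105: λ_k = cos(kπ/106); max |λ| at k=1 ⇒ ρ_J = cos(π/106) ≈ 0.9995608.
root = sin(π/106) = 0.0296333  (since 1−cos² = sin²).
ω* = 2/(1 + 0.0296333) = 2/1.0296333 = 1.9424391.
At ω = 1.9424391 every |λ(B_ω)| = ω−1, so ρ_SOR = 0.9424391.
Need (0.9424391)^m ≤ 10^(−9): m ≥ 9·ln10/|ln 0.9424391| = 20.7233/0.059284 = 349.560 ⇒ m = 350.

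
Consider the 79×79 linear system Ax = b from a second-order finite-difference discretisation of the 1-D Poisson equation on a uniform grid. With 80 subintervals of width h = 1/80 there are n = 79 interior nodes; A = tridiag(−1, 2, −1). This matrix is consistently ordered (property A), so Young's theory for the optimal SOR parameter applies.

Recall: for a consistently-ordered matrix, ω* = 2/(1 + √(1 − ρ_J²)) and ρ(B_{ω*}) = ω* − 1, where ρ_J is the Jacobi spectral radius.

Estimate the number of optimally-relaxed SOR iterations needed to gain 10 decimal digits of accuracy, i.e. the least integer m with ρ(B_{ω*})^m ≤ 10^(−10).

m = 294

ρ_J = max_k |cos(kπ/80)| = cos(π/80) = 0.9992290
√(1−ρ_J²) = |sin(π/80)| = 0.0392598
ω* = 2 / (1 + 0.0392598) = 2 / 1.0392598 ≈ 1.9244466.
and ρ(B_{ω*}) = 1.9244466 − 1 = 0.9244466.
ρ_SOR^m ≤ 10^(−10) ⇔ m ≥ 10·ln10/(−ln 0.9244466) = 23.0259/0.07856 = 293.100; m = ⌈293.100⌉ = 294.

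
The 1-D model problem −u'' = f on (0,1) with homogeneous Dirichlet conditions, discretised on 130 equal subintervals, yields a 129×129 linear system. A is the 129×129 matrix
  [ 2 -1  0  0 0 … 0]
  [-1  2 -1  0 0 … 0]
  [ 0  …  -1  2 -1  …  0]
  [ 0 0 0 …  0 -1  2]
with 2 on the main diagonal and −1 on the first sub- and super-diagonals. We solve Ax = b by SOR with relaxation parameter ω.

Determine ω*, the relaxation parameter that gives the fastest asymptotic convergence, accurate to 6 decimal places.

[ρ_J] n=129: ρ(B_J) = cos(π/(n+1)) = cos(π/130) = 0.999708.
√(1 − cos²(π/130)) = sin(π/130) ≈ 0.0241637.
So ω* = 2/1.0241637 = 1.952813 (Young).
Hence ρ(B_{ω*}) = 1.952813 − 1 = 0.952813.

ω* = 1.952813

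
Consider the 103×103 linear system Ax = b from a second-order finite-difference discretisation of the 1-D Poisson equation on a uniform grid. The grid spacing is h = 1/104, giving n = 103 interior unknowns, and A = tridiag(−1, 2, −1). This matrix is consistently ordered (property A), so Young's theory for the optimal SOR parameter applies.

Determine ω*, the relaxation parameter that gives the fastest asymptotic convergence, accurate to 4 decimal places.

B_J for the 103×103 system has eigenvalues cos(kπ/104); ρ_J = cos(π/104) = 0.9995.
root = sin(π/104) = 0.03020  (since 1−cos² = sin²).
[ω*] 2 ÷ (1 + 0.03020) = 2 ÷ 1.03020 = 1.9414.
Hence ρ(B_{ω*}) = 1.9414 − 1 = 0.9414.

ω* = 1.9414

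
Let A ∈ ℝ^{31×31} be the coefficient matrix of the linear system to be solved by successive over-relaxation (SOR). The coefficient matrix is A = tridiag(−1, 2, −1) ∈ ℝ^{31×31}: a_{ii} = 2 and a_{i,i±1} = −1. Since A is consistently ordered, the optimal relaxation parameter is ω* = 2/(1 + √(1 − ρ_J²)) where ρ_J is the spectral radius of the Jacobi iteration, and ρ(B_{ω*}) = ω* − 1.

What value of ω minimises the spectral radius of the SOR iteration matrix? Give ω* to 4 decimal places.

ω* = 1.8215

spectrum of D⁻¹(L+U) = {cos(kπ/32) : 1≤k≤31}; ρ_J = cos(π/32) = 0.9952.
root = sin(π/32) = 0.09802  (since 1−cos² = sin²).
Then 2/(1+√(1−ρ_J²)) = 2/(1+0.09802); ω* = 2/1.09802 = 1.8215.
ρ(B_{ω*}) = ω*−1 = 0.8215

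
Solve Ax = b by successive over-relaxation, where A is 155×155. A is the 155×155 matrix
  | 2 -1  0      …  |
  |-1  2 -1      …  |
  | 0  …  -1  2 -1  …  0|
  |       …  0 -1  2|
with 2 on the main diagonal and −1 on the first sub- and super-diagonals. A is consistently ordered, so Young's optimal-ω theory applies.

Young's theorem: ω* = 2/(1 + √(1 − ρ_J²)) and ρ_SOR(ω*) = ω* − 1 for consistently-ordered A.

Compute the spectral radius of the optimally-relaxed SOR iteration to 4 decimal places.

n=155: λ(B_J) = 1 − λ(A)/2 = cos(kπ/156); k=1 gives ρ_J = 0.9998.
√(1−ρ_J²) = |sin(π/156)| = 0.02014
Then 2/(1+√(1−ρ_J²)) = 2/(1+0.02014); ω* = 2/1.02014 = 1.9605.
[ρ_SOR] ω* − 1 = 0.9605.

ρ_SOR = 0.9605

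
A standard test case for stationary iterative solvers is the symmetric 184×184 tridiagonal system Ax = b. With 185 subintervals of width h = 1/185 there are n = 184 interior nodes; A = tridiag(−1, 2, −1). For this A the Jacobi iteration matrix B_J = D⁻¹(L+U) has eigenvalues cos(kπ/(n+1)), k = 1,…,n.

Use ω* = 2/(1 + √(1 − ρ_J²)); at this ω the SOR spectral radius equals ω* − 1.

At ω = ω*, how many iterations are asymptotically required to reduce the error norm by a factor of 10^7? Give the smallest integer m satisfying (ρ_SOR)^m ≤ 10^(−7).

m = 475

½·tridiag(1,0,1) at n=184: λ_k = cos(kπ/185); max |λ| at k=1 ⇒ ρ_J = cos(π/185) ≈ 0.9998558.
root = sin(π/185) = 0.0169808  (since 1−cos² = sin²).
[ω*] 2 ÷ (1 + 0.0169808) = 2 ÷ 1.0169808 = 1.9666055.
and ρ(B_{ω*}) = 1.9666055 − 1 = 0.9666055.
(0.9666055)^m ≤ 10^{−7}  ⇒  m·ln(0.9666055) ≤ −7·ln10  ⇒  m ≥ 474.553  ⇒  m = 475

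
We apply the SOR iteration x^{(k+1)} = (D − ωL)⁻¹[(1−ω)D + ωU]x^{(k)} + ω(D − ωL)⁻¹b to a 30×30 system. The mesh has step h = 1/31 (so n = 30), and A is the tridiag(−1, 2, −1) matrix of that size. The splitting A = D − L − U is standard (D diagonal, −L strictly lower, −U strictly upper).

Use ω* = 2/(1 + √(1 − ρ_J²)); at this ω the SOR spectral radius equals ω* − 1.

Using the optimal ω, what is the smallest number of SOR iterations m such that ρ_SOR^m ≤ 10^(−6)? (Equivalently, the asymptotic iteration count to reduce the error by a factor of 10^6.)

[ρ_J] n=30: ρ(B_J) = cos(π/(n+1)) = cos(π/31) = 0.9948693.
√(1−ρ_J²) simplifies to sin(π/31) = 0.1011683.
ω* = 2/(1 + 0.1011683) = 2/1.1011683 = 1.8162528.
ρ_SOR = ω* − 1 = 1.8162528 − 1 = 0.8162528.
Need (0.8162528)^m ≤ 10^(−6): m ≥ 6·ln10/|ln 0.8162528| = 13.8155/0.203031 = 68.046 ⇒ m = 69.

m = 69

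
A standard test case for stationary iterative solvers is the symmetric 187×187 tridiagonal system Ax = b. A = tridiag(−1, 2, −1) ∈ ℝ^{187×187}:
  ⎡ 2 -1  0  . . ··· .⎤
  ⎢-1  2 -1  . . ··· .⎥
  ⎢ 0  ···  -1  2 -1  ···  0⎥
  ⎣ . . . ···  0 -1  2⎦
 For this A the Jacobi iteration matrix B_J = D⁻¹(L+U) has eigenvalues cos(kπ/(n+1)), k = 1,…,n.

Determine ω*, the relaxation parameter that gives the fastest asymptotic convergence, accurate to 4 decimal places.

ω* = 1.9671

spectrum of D⁻¹(L+U) = {cos(kπ/188) : 1≤k≤187}; ρ_J = cos(π/188) = 0.9999.
√(1 − cos²(π/188)) = sin(π/188) ≈ 0.01671.
ω* = 2/(1 + 0.01671) = 2/1.01671 = 1.9671.
Hence ρ(B_{ω*}) = 1.9671 − 1 = 0.9671.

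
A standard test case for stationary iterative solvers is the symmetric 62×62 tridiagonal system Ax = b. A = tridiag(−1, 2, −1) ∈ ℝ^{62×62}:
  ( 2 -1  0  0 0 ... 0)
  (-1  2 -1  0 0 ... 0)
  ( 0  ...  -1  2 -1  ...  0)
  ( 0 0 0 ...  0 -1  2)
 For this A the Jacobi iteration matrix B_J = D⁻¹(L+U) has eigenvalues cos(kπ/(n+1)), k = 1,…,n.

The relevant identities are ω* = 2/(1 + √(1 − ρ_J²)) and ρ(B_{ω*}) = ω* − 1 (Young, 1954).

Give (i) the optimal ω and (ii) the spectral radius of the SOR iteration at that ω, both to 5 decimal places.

n=62: λ(B_J) = 1 − λ(A)/2 = cos(kπ/63); k=1 gives ρ_J = 0.99876.
1 − cos²(π/63) = sin²(π/63) ⇒ √(1−ρ_J²) = sin(π/63) = 0.049846.
Young: ω* = 2/(1+√(1−ρ_J²)) = 2/(1+0.049846) = 2/1.049846 = 1.90504.
[ρ_SOR] ω* − 1 = 0.90504.

ω* = 1.90504, ρ_SOR = 0.90504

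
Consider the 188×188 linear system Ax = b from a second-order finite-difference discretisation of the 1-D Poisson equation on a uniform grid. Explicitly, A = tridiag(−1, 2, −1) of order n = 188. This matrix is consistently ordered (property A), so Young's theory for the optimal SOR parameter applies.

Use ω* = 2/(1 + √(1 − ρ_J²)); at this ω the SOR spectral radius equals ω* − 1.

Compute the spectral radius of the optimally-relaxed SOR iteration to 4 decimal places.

ρ_SOR = 0.9673

ρ_J = max_k |cos(kπ/189)| = cos(π/189) = 0.9999
1 − cos²(π/189) = sin²(π/189) ⇒ √(1−ρ_J²) = sin(π/189) = 0.01662.
Then 2/(1+√(1−ρ_J²)) = 2/(1+0.01662); ω* = 2/1.01662 = 1.9673.
At ω = 1.9673 every |λ(B_ω)| = ω−1, so ρ_SOR = 0.9673.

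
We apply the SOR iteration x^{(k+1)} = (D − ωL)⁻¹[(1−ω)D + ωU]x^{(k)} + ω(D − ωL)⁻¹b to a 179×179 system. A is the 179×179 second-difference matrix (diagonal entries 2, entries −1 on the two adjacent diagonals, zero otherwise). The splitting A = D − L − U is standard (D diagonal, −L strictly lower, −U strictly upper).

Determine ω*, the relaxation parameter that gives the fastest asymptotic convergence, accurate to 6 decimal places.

ω* = 1.965694

With n=179, ρ(Jacobi) = cos(π/180) = 0.999848.
root = sin(π/180) = 0.0174524  (since 1−cos² = sin²).
[ω*] 2 ÷ (1 + 0.0174524) = 2 ÷ 1.0174524 = 1.965694.
ρ_SOR = ω* − 1 ≈ 0.965694.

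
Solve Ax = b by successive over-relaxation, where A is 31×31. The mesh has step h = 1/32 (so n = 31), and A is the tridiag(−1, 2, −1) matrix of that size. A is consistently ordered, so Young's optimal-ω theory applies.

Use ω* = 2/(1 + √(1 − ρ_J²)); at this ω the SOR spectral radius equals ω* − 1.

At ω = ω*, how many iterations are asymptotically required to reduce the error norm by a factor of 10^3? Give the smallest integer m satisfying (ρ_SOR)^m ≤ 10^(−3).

n=31: λ(B_J) = 1 − λ(A)/2 = cos(kπ/32); k=1 gives ρ_J = 0.9951847.
1 − cos²(π/32) = sin²(π/32) ⇒ √(1−ρ_J²) = sin(π/32) = 0.0980171.
[ω*] 2 ÷ (1 + 0.0980171) = 2 ÷ 1.0980171 = 1.8214653.
ρ_SOR = ω* − 1 ≈ 0.8214653.
m ≥ 3·ln10 / (−ln 0.8214653) = 35.124; smallest integer m = 36.

m = 36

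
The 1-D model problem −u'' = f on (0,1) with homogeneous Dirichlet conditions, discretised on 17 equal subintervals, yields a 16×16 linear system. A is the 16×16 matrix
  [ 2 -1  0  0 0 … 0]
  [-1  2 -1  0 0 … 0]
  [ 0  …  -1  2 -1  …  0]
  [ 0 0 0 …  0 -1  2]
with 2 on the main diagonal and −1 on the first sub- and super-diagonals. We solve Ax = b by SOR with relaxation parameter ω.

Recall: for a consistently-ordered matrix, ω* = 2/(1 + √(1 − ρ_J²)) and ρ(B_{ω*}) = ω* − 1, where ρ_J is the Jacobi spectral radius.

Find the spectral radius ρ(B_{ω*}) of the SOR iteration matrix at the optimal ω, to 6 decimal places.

ρ_SOR = 0.689547

With n=16, ρ(Jacobi) = cos(π/17) = 0.982973.
1 − cos²(π/17) = sin²(π/17) ⇒ √(1−ρ_J²) = sin(π/17) = 0.1837495.
Then 2/(1+√(1−ρ_J²)) = 2/(1+0.1837495); ω* = 2/1.1837495 = 1.689547.
and ρ(B_{ω*}) = 1.689547 − 1 = 0.689547.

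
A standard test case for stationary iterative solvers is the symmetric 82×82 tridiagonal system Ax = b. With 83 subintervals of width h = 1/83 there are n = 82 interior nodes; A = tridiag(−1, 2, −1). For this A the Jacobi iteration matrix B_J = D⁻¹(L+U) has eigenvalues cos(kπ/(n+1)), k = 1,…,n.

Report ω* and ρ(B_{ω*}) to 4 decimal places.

½·tridiag(1,0,1) at n=82: λ_k = cos(kπ/83); max |λ| at k=1 ⇒ ρ_J = cos(π/83) ≈ 0.9993.
1 − cos²(π/83) = sin²(π/83) ⇒ √(1−ρ_J²) = sin(π/83) = 0.03784.
ω* = 2/(1+0.03784) = 1.9271
ρ_SOR = ω* − 1 ≈ 0.9271.

ω* = 1.9271, ρ_SOR = 0.9271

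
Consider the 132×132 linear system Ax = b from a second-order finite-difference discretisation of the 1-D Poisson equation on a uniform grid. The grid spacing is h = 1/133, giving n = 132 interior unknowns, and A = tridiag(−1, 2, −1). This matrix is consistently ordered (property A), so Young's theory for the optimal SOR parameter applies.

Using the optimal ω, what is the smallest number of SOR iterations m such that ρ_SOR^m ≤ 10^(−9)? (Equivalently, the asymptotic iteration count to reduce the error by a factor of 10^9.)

ρ_J = max_k |cos(kπ/133)| = cos(π/133) = 0.9997210
√(1−ρ_J²) = |sin(π/133)| = 0.0236188
Then 2/(1+√(1−ρ_J²)) = 2/(1+0.0236188); ω* = 2/1.0236188 = 1.9538524.
ρ_SOR = ω* − 1 = 1.9538524 − 1 = 0.9538524.
(0.9538524)^m ≤ 10^{−9}  ⇒  m·ln(0.9538524) ≤ −9·ln10  ⇒  m ≥ 438.623  ⇒  m = 439

m = 439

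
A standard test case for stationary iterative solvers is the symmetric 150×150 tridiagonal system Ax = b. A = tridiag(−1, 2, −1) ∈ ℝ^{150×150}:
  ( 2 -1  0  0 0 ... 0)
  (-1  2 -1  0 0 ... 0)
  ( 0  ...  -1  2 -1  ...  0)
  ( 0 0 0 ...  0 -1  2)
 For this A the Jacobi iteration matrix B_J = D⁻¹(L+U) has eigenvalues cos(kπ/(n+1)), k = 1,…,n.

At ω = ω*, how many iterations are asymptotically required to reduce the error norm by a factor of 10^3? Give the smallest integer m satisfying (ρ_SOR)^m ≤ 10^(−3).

m = 166

n=150: λ(B_J) = 1 − λ(A)/2 = cos(kπ/151); k=1 gives ρ_J = 0.9997836.
√(1−ρ_J²) = |sin(π/151)| = 0.0208037
ω* = 2/(1 + 0.0208037) = 2/1.0208037 = 1.9592405.
ρ_SOR = ω* − 1 = 1.9592405 − 1 = 0.9592405.
(0.9592405)^m ≤ 10^{−3}  ⇒  m·ln(0.9592405) ≤ −3·ln10  ⇒  m ≥ 165.998  ⇒  m = 166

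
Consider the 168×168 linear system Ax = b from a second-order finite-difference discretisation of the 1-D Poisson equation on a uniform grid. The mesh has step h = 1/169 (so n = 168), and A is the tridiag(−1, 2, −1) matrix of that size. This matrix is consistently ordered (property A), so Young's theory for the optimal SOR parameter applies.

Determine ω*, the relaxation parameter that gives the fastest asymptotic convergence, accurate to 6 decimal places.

ω* = 1.963502

With n=168, ρ(Jacobi) = cos(π/169) = 0.999827.
1 − cos²(π/169) = sin²(π/169) ⇒ √(1−ρ_J²) = sin(π/169) = 0.0185882.
ω* = 2/(1+0.0185882) = 1.963502
[ρ_SOR] ω* − 1 = 0.963502.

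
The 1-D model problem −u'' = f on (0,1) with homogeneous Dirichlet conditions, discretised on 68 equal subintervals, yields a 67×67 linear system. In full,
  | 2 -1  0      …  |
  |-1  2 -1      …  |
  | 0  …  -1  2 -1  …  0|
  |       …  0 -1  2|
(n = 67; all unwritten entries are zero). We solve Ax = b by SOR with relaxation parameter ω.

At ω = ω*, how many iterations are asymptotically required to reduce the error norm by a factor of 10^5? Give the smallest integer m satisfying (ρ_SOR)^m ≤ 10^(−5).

m = 125

ρ_J = max_k |cos(kπ/68)| = cos(π/68) = 0.9989330
√(1 − cos²(π/68)) = sin(π/68) ≈ 0.0461835.
Young: ω* = 2/(1+√(1−ρ_J²)) = 2/(1+0.0461835) = 2/1.0461835 = 1.9117105.
[ρ_SOR] ω* − 1 = 0.9117105.
5·ln10 = 11.5129; −ln(0.9117105) = 0.0924328; m = ⌈11.5129/0.0924328⌉ = ⌈124.554⌉ = 125.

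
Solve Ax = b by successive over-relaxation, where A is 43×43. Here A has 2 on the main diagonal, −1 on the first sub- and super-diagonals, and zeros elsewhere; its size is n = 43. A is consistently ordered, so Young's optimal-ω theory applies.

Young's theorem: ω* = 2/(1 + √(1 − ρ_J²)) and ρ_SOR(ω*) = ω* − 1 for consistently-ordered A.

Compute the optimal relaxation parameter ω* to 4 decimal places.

n=43: λ(B_J) = 1 − λ(A)/2 = cos(kπ/44); k=1 gives ρ_J = 0.9975.
√(1 − cos²(π/44)) = sin(π/44) ≈ 0.07134.
[ω*] 2 ÷ (1 + 0.07134) = 2 ÷ 1.07134 = 1.8668.
Hence ρ(B_{ω*}) = 1.8668 − 1 = 0.8668.

ω* = 1.8668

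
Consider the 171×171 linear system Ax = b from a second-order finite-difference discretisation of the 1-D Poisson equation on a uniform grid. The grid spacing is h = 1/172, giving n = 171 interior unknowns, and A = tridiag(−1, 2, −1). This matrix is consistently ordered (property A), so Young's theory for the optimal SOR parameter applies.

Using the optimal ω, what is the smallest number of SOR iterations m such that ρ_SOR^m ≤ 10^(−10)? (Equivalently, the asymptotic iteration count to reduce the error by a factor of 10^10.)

n=171: λ(B_J) = 1 − λ(A)/2 = cos(kπ/172); k=1 gives ρ_J = 0.9998332.
1 − cos²(π/172) = sin²(π/172) ⇒ √(1−ρ_J²) = sin(π/172) = 0.0182641.
Young: ω* = 2/(1+√(1−ρ_J²)) = 2/(1+0.0182641) = 2/1.0182641 = 1.9641270.
ρ_SOR = ω* − 1 = 1.9641270 − 1 = 0.9641270.
For 10 digits: m = 10·ln10 / (−ln 0.9641270) = 23.0259/0.0365323 = 630.289; round up → m = 631.

m = 631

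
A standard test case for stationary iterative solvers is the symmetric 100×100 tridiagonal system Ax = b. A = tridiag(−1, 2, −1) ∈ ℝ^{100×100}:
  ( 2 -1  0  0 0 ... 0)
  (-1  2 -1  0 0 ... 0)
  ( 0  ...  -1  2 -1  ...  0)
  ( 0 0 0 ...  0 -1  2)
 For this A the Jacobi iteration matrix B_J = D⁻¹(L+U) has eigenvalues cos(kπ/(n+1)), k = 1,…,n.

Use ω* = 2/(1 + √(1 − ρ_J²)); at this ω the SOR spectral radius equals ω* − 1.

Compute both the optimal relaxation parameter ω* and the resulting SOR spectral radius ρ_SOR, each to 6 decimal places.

With n=100, ρ(Jacobi) = cos(π/101) = 0.999516.
1 − cos²(π/101) = sin²(π/101) ⇒ √(1−ρ_J²) = sin(π/101) = 0.0310999.
So ω* = 2/1.0310999 = 1.939676 (Young).
[ρ_SOR] ω* − 1 = 0.939676.

ω* = 1.939676, ρ_SOR = 0.939676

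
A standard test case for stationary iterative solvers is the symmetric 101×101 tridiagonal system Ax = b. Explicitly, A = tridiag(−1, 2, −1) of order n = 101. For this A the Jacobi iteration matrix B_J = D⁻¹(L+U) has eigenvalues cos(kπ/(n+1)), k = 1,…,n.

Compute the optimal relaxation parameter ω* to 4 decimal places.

ω* = 1.9402

ρ_J = max_k |cos(kπ/102)| = cos(π/102) = 0.9995
root = sin(π/102) = 0.03080  (since 1−cos² = sin²).
Young: ω* = 2/(1+√(1−ρ_J²)) = 2/(1+0.03080) = 2/1.03080 = 1.9402.
ρ(B_{ω*}) = ω*−1 = 0.9402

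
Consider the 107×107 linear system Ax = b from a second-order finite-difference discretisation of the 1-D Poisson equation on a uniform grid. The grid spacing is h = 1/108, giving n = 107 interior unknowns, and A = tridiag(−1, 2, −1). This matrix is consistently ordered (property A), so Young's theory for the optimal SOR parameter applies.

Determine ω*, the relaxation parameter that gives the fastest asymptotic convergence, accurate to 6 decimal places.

ω* = 1.943475

spectrum of D⁻¹(L+U) = {cos(kπ/108) : 1≤k≤107}; ρ_J = cos(π/108) = 0.999577.
√(1−ρ_J²) = |sin(π/108)| = 0.0290847
ω* = 2/(1+0.0290847) = 1.943475
Hence ρ(B_{ω*}) = 1.943475 − 1 = 0.943475.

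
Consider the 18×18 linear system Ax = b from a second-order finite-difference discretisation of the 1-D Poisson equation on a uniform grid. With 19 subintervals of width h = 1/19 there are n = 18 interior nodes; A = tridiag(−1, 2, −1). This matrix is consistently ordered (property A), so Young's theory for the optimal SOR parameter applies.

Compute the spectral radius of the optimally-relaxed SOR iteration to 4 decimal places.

With n=18, ρ(Jacobi) = cos(π/19) = 0.9864.
√(1−ρ_J²) = |sin(π/19)| = 0.16459
ω* = 2/(1+0.16459) = 1.7173
Hence ρ(B_{ω*}) = 1.7173 − 1 = 0.7173.

ρ_SOR = 0.7173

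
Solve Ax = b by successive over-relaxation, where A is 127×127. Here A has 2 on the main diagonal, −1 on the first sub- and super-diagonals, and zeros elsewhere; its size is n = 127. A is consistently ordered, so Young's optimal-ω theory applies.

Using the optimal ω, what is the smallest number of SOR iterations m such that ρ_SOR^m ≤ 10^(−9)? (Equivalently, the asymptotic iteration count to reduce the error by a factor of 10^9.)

m = 423

½·tridiag(1,0,1) at n=127: λ_k = cos(kπ/128); max |λ| at k=1 ⇒ ρ_J = cos(π/128) ≈ 0.9996988.
root = sin(π/128) = 0.0245412  (since 1−cos² = sin²).
ω* = 2/(1+0.0245412) = 1.9520933
ρ_SOR = ω* − 1 ≈ 0.9520933.
(0.9520933)^m ≤ 10^{−9}  ⇒  m·ln(0.9520933) ≤ −9·ln10  ⇒  m ≥ 422.130  ⇒  m = 423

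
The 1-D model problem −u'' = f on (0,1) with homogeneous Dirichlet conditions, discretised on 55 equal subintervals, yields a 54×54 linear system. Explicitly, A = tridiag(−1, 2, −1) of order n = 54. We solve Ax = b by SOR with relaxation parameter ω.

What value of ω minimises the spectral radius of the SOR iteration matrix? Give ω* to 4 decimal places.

ω* = 1.8920

[ρ_J] n=54: ρ(B_J) = cos(π/(n+1)) = cos(π/55) = 0.9984.
√(1−ρ_J²) simplifies to sin(π/55) = 0.05709.
ω* = 2/(1+0.05709) = 1.8920
Hence ρ(B_{ω*}) = 1.8920 − 1 = 0.8920.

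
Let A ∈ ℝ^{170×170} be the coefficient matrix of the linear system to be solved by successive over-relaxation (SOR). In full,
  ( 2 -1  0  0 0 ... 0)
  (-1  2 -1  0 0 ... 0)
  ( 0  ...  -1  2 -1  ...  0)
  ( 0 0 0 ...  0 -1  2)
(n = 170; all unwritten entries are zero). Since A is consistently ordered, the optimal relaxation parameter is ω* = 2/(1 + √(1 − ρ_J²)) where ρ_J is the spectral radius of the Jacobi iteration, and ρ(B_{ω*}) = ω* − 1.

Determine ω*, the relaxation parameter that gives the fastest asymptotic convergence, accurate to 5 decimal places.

ω* = 1.96392

½·tridiag(1,0,1) at n=170: λ_k = cos(kπ/171); max |λ| at k=1 ⇒ ρ_J = cos(π/171) ≈ 0.99983.
root = sin(π/171) = 0.018371  (since 1−cos² = sin²).
ω* = 2/(1 + 0.018371) = 2/1.018371 = 1.96392.
ρ(B_{ω*}) = ω*−1 = 0.96392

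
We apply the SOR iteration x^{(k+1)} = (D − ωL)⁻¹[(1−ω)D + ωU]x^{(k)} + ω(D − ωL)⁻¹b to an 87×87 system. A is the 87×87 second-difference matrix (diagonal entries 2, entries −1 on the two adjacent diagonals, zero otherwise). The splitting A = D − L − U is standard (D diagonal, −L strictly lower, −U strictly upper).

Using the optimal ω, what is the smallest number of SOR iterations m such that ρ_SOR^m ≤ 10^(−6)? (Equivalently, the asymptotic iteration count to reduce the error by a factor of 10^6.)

m = 194

n=87: λ(B_J) = 1 − λ(A)/2 = cos(kπ/88); k=1 gives ρ_J = 0.9993628.
1 − cos²(π/88) = sin²(π/88) ⇒ √(1−ρ_J²) = sin(π/88) = 0.0356923.
Then 2/(1+√(1−ρ_J²)) = 2/(1+0.0356923); ω* = 2/1.0356923 = 1.9310755.
[ρ_SOR] ω* − 1 = 0.9310755.
m ≥ 6·ln10 / (−ln 0.9310755) = 193.454; smallest integer m = 194.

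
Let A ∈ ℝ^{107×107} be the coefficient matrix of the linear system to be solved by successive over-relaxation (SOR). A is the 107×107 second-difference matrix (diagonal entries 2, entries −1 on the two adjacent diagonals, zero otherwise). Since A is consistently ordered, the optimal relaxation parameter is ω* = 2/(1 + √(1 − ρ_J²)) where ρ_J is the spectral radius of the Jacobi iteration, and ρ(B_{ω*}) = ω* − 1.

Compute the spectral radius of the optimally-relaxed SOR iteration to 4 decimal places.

½·tridiag(1,0,1) at n=107: λ_k = cos(kπ/108); max |λ| at k=1 ⇒ ρ_J = cos(π/108) ≈ 0.9996.
root = sin(π/108) = 0.02908  (since 1−cos² = sin²).
ω* = 2/(1+0.02908) = 1.9435
ρ_SOR = ω* − 1 = 1.9435 − 1 = 0.9435.

ρ_SOR = 0.9435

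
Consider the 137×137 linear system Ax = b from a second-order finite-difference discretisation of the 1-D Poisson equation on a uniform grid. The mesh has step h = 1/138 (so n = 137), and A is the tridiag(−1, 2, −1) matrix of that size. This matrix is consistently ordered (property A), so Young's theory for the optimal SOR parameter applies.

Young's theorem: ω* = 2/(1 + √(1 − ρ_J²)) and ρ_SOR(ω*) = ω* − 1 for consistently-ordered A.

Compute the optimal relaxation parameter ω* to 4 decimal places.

ω* = 1.9555

½·tridiag(1,0,1) at n=137: λ_k = cos(kπ/138); max |λ| at k=1 ⇒ ρ_J = cos(π/138) ≈ 0.9997.
√(1−ρ_J²) = |sin(π/138)| = 0.02276
So ω* = 2/1.02276 = 1.9555 (Young).
ρ_SOR = ω* − 1 ≈ 0.9555.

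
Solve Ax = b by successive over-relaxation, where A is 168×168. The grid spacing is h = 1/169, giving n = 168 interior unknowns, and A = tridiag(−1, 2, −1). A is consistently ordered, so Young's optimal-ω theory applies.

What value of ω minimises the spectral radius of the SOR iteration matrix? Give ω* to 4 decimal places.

ω* = 1.9635

[ρ_J] n=168: ρ(B_J) = cos(π/(n+1)) = cos(π/169) = 0.9998.
√(1 − cos²(π/169)) = sin(π/169) ≈ 0.01859.
Young: ω* = 2/(1+√(1−ρ_J²)) = 2/(1+0.01859) = 2/1.01859 = 1.9635.
ρ(B_{ω*}) = ω*−1 = 0.9635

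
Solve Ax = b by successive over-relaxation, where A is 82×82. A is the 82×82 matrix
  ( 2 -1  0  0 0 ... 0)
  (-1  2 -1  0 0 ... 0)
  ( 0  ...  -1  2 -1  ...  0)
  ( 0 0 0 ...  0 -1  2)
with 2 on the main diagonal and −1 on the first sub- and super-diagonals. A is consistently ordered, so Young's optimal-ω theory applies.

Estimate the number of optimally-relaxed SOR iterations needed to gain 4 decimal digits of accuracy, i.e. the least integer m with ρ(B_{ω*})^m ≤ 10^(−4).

ρ_J = max_k |cos(kπ/83)| = cos(π/83) = 0.9992838
√(1−ρ_J²) = |sin(π/83)| = 0.0378415
So ω* = 2/1.0378415 = 1.9270765 (Young).
At ω = 1.9270765 every |λ(B_ω)| = ω−1, so ρ_SOR = 0.9270765.
m ≥ 4·ln10 / (−ln 0.9270765) = 121.638; smallest integer m = 122.

m = 122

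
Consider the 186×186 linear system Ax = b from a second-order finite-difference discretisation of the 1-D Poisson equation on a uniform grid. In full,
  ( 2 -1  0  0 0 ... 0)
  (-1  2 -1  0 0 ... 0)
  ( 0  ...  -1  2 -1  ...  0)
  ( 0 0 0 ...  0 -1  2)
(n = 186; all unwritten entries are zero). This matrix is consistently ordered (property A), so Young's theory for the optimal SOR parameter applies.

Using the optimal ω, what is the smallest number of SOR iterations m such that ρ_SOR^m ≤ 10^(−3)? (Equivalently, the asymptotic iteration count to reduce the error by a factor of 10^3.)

m = 206

B_J for the 186×186 system has eigenvalues cos(kπ/187); ρ_J = cos(π/187) = 0.9998589.
√(1 − cos²(π/187)) = sin(π/187) ≈ 0.0167992.
So ω* = 2/1.0167992 = 1.9669567 (Young).
ρ_SOR = ω* − 1 ≈ 0.9669567.
ρ_SOR^m ≤ 10^(−3) ⇔ m ≥ 3·ln10/(−ln 0.9669567) = 6.90776/0.0336016 = 205.578; m = ⌈205.578⌉ = 206.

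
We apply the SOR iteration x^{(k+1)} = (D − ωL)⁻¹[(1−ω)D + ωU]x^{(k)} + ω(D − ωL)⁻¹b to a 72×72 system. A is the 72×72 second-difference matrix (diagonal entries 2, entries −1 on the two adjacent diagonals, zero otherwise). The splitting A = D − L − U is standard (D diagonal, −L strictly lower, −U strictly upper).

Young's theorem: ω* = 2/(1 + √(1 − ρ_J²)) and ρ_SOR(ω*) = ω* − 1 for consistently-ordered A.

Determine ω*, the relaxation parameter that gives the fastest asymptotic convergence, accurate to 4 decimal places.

spectrum of D⁻¹(L+U) = {cos(kπ/73) : 1≤k≤72}; ρ_J = cos(π/73) = 0.9991.
root = sin(π/73) = 0.04302  (since 1−cos² = sin²).
So ω* = 2/1.04302 = 1.9175 (Young).
[ρ_SOR] ω* − 1 = 0.9175.

ω* = 1.9175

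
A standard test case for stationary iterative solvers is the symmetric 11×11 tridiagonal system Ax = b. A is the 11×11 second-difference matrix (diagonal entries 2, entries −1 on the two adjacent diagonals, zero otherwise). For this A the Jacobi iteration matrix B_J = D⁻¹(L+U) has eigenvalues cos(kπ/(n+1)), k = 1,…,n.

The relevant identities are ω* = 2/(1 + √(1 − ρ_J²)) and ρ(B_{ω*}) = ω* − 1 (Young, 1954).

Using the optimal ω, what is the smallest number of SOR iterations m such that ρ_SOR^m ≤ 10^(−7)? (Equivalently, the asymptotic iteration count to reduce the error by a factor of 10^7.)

m = 31

n=11: λ(B_J) = 1 − λ(A)/2 = cos(kπ/12); k=1 gives ρ_J = 0.9659258.
√(1−ρ_J²) = |sin(π/12)| = 0.2588190
ω* = 2/(1 + 0.2588190) = 2/1.2588190 = 1.5887908.
At ω = 1.5887908 every |λ(B_ω)| = ω−1, so ρ_SOR = 0.5887908.
(0.5887908)^m ≤ 10^{−7}  ⇒  m·ln(0.5887908) ≤ −7·ln10  ⇒  m ≥ 30.430  ⇒  m = 31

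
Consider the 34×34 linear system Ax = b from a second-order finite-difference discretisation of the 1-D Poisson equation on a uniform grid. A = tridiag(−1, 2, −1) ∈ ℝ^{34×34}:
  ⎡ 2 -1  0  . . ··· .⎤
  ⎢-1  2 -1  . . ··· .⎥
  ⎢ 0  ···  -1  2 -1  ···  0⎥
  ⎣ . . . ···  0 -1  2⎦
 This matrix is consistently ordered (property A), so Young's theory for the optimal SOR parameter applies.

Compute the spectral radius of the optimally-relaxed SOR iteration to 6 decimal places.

n=34: λ(B_J) = 1 − λ(A)/2 = cos(kπ/35); k=1 gives ρ_J = 0.995974.
√(1−ρ_J²) simplifies to sin(π/35) = 0.0896393.
Young: ω* = 2/(1+√(1−ρ_J²)) = 2/(1+0.0896393) = 2/1.0896393 = 1.835470.
ρ(B_{ω*}) = ω*−1 = 0.835470

ρ_SOR = 0.835470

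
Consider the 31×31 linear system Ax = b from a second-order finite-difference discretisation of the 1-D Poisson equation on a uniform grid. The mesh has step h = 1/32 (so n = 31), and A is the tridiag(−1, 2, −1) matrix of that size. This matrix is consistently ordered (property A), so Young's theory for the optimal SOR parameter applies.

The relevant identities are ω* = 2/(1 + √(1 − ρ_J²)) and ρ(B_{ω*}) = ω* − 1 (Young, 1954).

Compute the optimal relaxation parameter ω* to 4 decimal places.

ω* = 1.8215

B_J for the 31×31 system has eigenvalues cos(kπ/32); ρ_J = cos(π/32) = 0.9952.
root = sin(π/32) = 0.09802  (since 1−cos² = sin²).
So ω* = 2/1.09802 = 1.8215 (Young).
At ω = 1.8215 every |λ(B_ω)| = ω−1, so ρ_SOR = 0.8215.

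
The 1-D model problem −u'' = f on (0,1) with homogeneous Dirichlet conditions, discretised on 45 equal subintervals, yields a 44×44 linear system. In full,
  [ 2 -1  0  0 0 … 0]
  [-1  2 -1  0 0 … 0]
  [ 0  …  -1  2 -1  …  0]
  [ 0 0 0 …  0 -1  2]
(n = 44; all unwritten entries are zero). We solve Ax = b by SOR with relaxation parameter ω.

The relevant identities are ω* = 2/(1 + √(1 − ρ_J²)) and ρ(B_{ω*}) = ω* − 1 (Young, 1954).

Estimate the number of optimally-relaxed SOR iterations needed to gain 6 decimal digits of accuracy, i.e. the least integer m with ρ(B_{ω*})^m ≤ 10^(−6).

[ρ_J] n=44: ρ(B_J) = cos(π/(n+1)) = cos(π/45) = 0.9975641.
√(1−ρ_J²) = |sin(π/45)| = 0.0697565
So ω* = 2/1.0697565 = 1.8695843 (Young).
ρ(B_{ω*}) = ω*−1 = 0.8695843
Need (0.8695843)^m ≤ 10^(−6): m ≥ 6·ln10/|ln 0.8695843| = 13.8155/0.13974 = 98.866 ⇒ m = 99.

m = 99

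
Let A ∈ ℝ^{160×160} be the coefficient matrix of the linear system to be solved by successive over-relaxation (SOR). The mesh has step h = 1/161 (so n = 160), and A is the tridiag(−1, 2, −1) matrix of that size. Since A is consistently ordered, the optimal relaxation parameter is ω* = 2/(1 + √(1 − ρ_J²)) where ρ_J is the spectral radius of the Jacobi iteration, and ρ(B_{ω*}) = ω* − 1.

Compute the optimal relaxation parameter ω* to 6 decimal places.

ρ_J = max_k |cos(kπ/161)| = cos(π/161) = 0.999810
√(1−ρ_J²) simplifies to sin(π/161) = 0.0195118.
[ω*] 2 ÷ (1 + 0.0195118) = 2 ÷ 1.0195118 = 1.961723.
[ρ_SOR] ω* − 1 = 0.961723.

ω* = 1.961723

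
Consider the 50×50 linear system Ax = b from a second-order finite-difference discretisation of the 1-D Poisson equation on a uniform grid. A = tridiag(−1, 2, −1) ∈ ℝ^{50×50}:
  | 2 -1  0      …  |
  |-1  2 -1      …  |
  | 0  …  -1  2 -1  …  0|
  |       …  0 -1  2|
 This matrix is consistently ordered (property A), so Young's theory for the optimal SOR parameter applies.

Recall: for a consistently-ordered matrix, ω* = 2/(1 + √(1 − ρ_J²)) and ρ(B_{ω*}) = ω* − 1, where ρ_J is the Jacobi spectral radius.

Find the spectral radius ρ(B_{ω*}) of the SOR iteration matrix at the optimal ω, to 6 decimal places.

ρ_SOR = 0.884018

n=50: λ(B_J) = 1 − λ(A)/2 = cos(kπ/51); k=1 gives ρ_J = 0.998103.
√(1−ρ_J²) = |sin(π/51)| = 0.0615609
So ω* = 2/1.0615609 = 1.884018 (Young).
At ω = 1.884018 every |λ(B_ω)| = ω−1, so ρ_SOR = 0.884018.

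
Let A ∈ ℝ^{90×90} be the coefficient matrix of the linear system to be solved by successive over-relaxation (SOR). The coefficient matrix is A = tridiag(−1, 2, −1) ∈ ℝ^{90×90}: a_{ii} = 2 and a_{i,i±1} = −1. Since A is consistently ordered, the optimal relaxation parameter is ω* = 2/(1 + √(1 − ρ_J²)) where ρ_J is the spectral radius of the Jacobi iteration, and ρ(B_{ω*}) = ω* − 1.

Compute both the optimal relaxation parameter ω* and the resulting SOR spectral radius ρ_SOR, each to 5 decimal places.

ρ_J = max_k |cos(kπ/91)| = cos(π/91) = 0.99940
√(1 − cos²(π/91)) = sin(π/91) ≈ 0.034516.
So ω* = 2/1.034516 = 1.93327 (Young).
Hence ρ(B_{ω*}) = 1.93327 − 1 = 0.93327.

ω* = 1.93327, ρ_SOR = 0.93327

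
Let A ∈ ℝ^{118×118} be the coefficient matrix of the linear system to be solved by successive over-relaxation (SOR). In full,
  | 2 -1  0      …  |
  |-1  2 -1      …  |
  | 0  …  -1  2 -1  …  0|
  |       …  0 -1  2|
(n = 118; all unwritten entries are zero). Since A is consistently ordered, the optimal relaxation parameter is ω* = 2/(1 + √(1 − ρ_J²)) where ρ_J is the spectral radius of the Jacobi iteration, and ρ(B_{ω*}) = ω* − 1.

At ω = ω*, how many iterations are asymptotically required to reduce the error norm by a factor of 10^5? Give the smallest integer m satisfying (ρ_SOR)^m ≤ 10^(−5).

m = 219

[ρ_J] n=118: ρ(B_J) = cos(π/(n+1)) = cos(π/119) = 0.9996515.
√(1−ρ_J²) simplifies to sin(π/119) = 0.0263969.
ω* = 2 / (1 + 0.0263969) = 2 / 1.0263969 ≈ 1.9485640.
ρ_SOR = ω* − 1 ≈ 0.9485640.
(0.9485640)^m ≤ 10^{−5}  ⇒  m·ln(0.9485640) ≤ −5·ln10  ⇒  m ≥ 218.023  ⇒  m = 219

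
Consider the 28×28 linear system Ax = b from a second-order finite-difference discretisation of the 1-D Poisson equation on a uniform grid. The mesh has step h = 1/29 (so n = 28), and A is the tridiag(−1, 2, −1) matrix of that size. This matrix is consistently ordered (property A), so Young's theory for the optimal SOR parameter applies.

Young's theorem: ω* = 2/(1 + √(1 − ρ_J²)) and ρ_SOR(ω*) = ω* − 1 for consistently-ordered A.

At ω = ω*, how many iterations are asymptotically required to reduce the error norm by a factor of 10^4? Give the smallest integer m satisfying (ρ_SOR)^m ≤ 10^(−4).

m = 43

n=28: λ(B_J) = 1 − λ(A)/2 = cos(kπ/29); k=1 gives ρ_J = 0.9941380.
√(1−ρ_J²) simplifies to sin(π/29) = 0.1081190.
Then 2/(1+√(1−ρ_J²)) = 2/(1+0.1081190); ω* = 2/1.1081190 = 1.8048603.
ρ_SOR = ω* − 1 ≈ 0.8048603.
Need (0.8048603)^m ≤ 10^(−4): m ≥ 4·ln10/|ln 0.8048603| = 9.21034/0.217087 = 42.427 ⇒ m = 43.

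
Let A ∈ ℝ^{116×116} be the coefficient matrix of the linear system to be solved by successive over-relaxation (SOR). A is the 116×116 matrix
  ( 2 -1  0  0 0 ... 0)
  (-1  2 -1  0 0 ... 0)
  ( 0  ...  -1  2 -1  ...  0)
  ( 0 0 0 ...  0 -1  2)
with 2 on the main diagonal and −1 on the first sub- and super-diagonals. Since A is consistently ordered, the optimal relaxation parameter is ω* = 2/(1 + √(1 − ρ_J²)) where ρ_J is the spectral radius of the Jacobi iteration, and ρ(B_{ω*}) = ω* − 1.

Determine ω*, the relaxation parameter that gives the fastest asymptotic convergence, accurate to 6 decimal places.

ω* = 1.947708

½·tridiag(1,0,1) at n=116: λ_k = cos(kπ/117); max |λ| at k=1 ⇒ ρ_J = cos(π/117) ≈ 0.999640.
1 − cos²(π/117) = sin²(π/117) ⇒ √(1−ρ_J²) = sin(π/117) = 0.0268480.
ω* = 2/(1+0.0268480) = 1.947708
Hence ρ(B_{ω*}) = 1.947708 − 1 = 0.947708.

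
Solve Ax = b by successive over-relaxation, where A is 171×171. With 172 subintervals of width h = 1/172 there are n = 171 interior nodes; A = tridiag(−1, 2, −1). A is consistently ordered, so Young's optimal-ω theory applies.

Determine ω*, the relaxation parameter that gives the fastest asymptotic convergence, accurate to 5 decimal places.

n=171: λ(B_J) = 1 − λ(A)/2 = cos(kπ/172); k=1 gives ρ_J = 0.99983.
1 − cos²(π/172) = sin²(π/172) ⇒ √(1−ρ_J²) = sin(π/172) = 0.018264.
So ω* = 2/1.018264 = 1.96413 (Young).
ρ_SOR = ω* − 1 = 1.96413 − 1 = 0.96413.

ω* = 1.96413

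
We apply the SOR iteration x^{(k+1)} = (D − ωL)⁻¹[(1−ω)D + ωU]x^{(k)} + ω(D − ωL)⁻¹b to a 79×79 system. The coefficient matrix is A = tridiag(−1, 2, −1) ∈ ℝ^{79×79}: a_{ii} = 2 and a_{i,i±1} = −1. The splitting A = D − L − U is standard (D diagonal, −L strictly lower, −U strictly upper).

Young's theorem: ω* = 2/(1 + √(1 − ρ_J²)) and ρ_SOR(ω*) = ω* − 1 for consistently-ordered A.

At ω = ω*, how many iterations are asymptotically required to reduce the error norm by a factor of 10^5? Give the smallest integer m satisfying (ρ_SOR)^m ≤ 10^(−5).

ρ_J = max_k |cos(kπ/80)| = cos(π/80) = 0.9992290
1 − cos²(π/80) = sin²(π/80) ⇒ √(1−ρ_J²) = sin(π/80) = 0.0392598.
Then 2/(1+√(1−ρ_J²)) = 2/(1+0.0392598); ω* = 2/1.0392598 = 1.9244466.
and ρ(B_{ω*}) = 1.9244466 − 1 = 0.9244466.
m ≥ 5·ln10 / (−ln 0.9244466) = 146.549; smallest integer m = 147.

m = 147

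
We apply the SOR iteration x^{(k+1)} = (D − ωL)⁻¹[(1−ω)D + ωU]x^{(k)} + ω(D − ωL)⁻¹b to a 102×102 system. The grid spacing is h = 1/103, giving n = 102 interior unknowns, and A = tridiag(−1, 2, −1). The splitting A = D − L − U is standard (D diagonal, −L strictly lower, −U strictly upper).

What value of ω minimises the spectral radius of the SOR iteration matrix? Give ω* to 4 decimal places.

ρ_J = max_k |cos(kπ/103)| = cos(π/103) = 0.9995
√(1−ρ_J²) = |sin(π/103)| = 0.03050
Young: ω* = 2/(1+√(1−ρ_J²)) = 2/(1+0.03050) = 2/1.03050 = 1.9408.
ρ(B_{ω*}) = ω*−1 = 0.9408

ω* = 1.9408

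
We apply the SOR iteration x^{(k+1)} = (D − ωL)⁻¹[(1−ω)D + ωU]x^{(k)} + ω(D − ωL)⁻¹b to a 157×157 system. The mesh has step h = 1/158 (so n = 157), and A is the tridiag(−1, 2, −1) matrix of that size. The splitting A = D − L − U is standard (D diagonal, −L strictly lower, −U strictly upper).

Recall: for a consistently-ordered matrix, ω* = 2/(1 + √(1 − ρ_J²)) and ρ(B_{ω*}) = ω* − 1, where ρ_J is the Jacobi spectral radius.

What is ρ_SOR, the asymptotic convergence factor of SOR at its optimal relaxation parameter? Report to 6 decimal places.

ρ_SOR = 0.961011

n=157: λ(B_J) = 1 − λ(A)/2 = cos(kπ/158); k=1 gives ρ_J = 0.999802.
1 − cos²(π/158) = sin²(π/158) ⇒ √(1−ρ_J²) = sin(π/158) = 0.0198822.
Then 2/(1+√(1−ρ_J²)) = 2/(1+0.0198822); ω* = 2/1.0198822 = 1.961011.
Hence ρ(B_{ω*}) = 1.961011 − 1 = 0.961011.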